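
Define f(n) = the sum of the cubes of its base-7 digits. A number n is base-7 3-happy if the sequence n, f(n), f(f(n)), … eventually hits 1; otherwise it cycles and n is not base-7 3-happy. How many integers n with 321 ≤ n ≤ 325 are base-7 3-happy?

1

321: 321 → 459 → 81 → 129 → 99 → 9 → 9  — not base-7 3-happy
322: 322 → 280 → 250 → 250  — not base-7 3-happy
323: 323 → 281 → 251 → 341 → 557 → 137 → 197 → 65 → 17 → 35 → 125 → 251  — not base-7 3-happy
324: 324 → 288 → 342 → 648 → 282 → 258 → 342  — not base-7 3-happy
325: 325 → 307 → 433 → 343 → 1  — base-7 3-happy
base-7 3-happy: 325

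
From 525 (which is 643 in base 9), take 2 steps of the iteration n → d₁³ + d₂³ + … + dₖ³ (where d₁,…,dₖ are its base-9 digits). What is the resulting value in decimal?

525 = (6,4,3)_9 → 6³ + 4³ + 3³ = 216 + 64 + 27 = 307
307 = (3,7,1)_9 → 3³ + 7³ + 1³ = 27 + 343 + 1 = 371

371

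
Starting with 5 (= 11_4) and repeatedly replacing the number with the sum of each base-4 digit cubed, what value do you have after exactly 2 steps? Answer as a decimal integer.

5 = (1,1)_4 → 2
2 = (2)_4 → 8

8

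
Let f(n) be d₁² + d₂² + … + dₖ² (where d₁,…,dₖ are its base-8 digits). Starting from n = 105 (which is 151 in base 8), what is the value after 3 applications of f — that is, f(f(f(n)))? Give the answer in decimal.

105 = (1,5,1)_8 → 1² + 5² + 1² = 1 + 25 + 1 = 27
27 = (3,3)_8 → 3² + 3² = 9 + 9 = 18
18 = (2,2)_8 → 2² + 2² = 4 + 4 = 8

8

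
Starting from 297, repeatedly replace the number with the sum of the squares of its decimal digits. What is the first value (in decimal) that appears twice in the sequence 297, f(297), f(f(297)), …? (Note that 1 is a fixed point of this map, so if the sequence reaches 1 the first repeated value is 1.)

16

297 → 2² + 9² + 7² = 134
134 → 1² + 3² + 4² = 26
26 → 2² + 6² = 40
40 → 4² + 0² = 16
16 → 1² + 6² = 37
37 → 3² + 7² = 58
58 → 5² + 8² = 89
89 → 8² + 9² = 145
145 → 1² + 4² + 5² = 42
42 → 4² + 2² = 20
20 → 2² + 0² = 4
4 → 4² = 16  — 16 already appeared earlier.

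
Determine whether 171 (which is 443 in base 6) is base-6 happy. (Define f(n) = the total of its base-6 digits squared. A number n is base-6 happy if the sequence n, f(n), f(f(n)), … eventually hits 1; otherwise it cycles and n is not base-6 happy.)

not base-6 happy

171 = (4,4,3)_6 → 4² + 4² + 3² = 16 + 16 + 9 = 41
41 = (1,0,5)_6 → 1² + 0² + 5² = 1 + 0 + 25 = 26
26 = (4,2)_6 → 4² + 2² = 16 + 4 = 20
20 = (3,2)_6 → 3² + 2² = 9 + 4 = 13
13 = (2,1)_6 → 2² + 1² = 4 + 1 = 5
5 = (5)_6 → 5² = 25
25 = (4,1)_6 → 4² + 1² = 16 + 1 = 17
17 = (2,5)_6 → 2² + 5² = 4 + 25 = 29
29 = (4,5)_6 → 4² + 5² = 16 + 25 = 41  — 41 already seen; the sequence cycles without reaching 1.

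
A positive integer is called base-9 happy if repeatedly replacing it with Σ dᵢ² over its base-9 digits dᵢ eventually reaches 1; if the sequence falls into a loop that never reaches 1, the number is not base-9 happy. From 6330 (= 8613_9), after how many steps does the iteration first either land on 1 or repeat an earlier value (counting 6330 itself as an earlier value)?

6

6330 = (8,6,1,3)_9 → 8² + 6² + 1² + 3² = 110
110 = (1,3,2)_9 → 1² + 3² + 2² = 14
14 = (1,5)_9 → 1² + 5² = 26
26 = (2,8)_9 → 2² + 8² = 68
68 = (7,5)_9 → 7² + 5² = 74
74 = (8,2)_9 → 8² + 2² = 68  — 68 repeats.
That took 6 steps.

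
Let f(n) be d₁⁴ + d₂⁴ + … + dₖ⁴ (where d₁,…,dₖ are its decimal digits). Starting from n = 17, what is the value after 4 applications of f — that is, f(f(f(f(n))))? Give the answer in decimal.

17 → 1⁴ + 7⁴ = 1 + 2401 = 2402
2402 → 2⁴ + 4⁴ + 0⁴ + 2⁴ = 16 + 256 + 0 + 16 = 288
288 → 2⁴ + 8⁴ + 8⁴ = 16 + 4096 + 4096 = 8208
8208 → 8⁴ + 2⁴ + 0⁴ + 8⁴ = 4096 + 16 + 0 + 4096 = 8208

8208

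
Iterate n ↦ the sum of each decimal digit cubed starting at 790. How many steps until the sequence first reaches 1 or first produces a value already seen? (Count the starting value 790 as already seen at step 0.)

790 → 7³ + 9³ + 0³ = 343 + 729 + 0 = 1072
1072 → 1³ + 0³ + 7³ + 2³ = 1 + 0 + 343 + 8 = 352
352 → 3³ + 5³ + 2³ = 27 + 125 + 8 = 160
160 → 1³ + 6³ + 0³ = 1 + 216 + 0 = 217
217 → 2³ + 1³ + 7³ = 8 + 1 + 343 = 352  — 352 repeats.
That took 5 steps.

5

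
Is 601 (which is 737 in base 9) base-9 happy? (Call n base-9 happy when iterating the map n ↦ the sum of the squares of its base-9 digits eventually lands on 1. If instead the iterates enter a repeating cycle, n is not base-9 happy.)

not base-9 happy

601 = (7,3,7)_9 → 7² + 3² + 7² = 107
107 = (1,2,8)_9 → 1² + 2² + 8² = 69
69 = (7,6)_9 → 7² + 6² = 85
85 = (1,0,4)_9 → 1² + 0² + 4² = 17
17 = (1,8)_9 → 1² + 8² = 65
65 = (7,2)_9 → 7² + 2² = 53
53 = (5,8)_9 → 5² + 8² = 89
89 = (1,0,8)_9 → 1² + 0² + 8² = 65  — 65 already seen; the sequence cycles without reaching 1.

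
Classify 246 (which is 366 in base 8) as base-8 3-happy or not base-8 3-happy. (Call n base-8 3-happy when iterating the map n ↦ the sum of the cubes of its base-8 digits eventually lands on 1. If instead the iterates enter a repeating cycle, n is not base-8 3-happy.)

base-8 3-happy

246 = (3,6,6)_8 → 3³ + 6³ + 6³ = 459
459 = (7,1,3)_8 → 7³ + 1³ + 3³ = 371
371 = (5,6,3)_8 → 5³ + 6³ + 3³ = 368
368 = (5,6,0)_8 → 5³ + 6³ + 0³ = 341
341 = (5,2,5)_8 → 5³ + 2³ + 5³ = 258
258 = (4,0,2)_8 → 4³ + 0³ + 2³ = 72
72 = (1,1,0)_8 → 1³ + 1³ + 0³ = 2
2 = (2)_8 → 2³ = 8
8 = (1,0)_8 → 1³ + 0³ = 1  — reached 1.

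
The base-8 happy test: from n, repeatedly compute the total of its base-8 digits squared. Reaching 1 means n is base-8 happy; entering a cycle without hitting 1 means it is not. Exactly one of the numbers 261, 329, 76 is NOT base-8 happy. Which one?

261: 261 → 41 → 26 → 13 → 26  — repeats 26 (not base-8 happy)
329: 329 → 27 → 18 → 8 → 1  — reaches 1 (base-8 happy)
76: 76 → 18 → 8 → 1  — reaches 1 (base-8 happy)

261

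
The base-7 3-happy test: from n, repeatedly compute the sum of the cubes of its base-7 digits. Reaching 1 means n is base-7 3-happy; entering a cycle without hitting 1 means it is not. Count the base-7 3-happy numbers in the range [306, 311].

306: 306 → 342 → 648 → 282 → 258 → 342  (repeats 342)
307: 307 → 433 → 343 → 1  (reaches 1)
308: 308 → 224 → 128 → 80 → 92 → 218 → 92  (repeats 92)
309: 309 → 225 → 129 → 99 → 9 → 9  (repeats 9)
310: 310 → 232 → 190 → 244 → 496 → 244  (repeats 244)
311: 311 → 251 → 341 → 557 → 137 → 197 → 65 → 17 → 35 → 125 → 251  (repeats 251)
base-7 3-happy: 307

1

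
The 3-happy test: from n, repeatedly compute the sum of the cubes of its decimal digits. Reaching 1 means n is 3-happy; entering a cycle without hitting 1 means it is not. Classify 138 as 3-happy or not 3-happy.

not 3-happy

138 → 1³ + 3³ + 8³ = 540
540 → 5³ + 4³ + 0³ = 189
189 → 1³ + 8³ + 9³ = 1242
1242 → 1³ + 2³ + 4³ + 2³ = 81
81 → 8³ + 1³ = 513
513 → 5³ + 1³ + 3³ = 153
153 → 1³ + 5³ + 3³ = 153  — 153 already seen; the sequence cycles without reaching 1.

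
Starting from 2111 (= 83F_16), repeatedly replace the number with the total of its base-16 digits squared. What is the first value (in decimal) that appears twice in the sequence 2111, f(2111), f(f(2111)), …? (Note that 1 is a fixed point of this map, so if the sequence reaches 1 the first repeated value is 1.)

1

2111 = (8,3,15)_16 → 8² + 3² + 15² = 64 + 9 + 225 = 298
298 = (1,2,10)_16 → 1² + 2² + 10² = 1 + 4 + 100 = 105
105 = (6,9)_16 → 6² + 9² = 36 + 81 = 117
117 = (7,5)_16 → 7² + 5² = 49 + 25 = 74
74 = (4,10)_16 → 4² + 10² = 16 + 100 = 116
116 = (7,4)_16 → 7² + 4² = 49 + 16 = 65
65 = (4,1)_16 → 4² + 1² = 16 + 1 = 17
17 = (1,1)_16 → 1² + 1² = 1 + 1 = 2
2 = (2)_16 → 2² = 4
4 = (4)_16 → 4² = 16
16 = (1,0)_16 → 1² + 0² = 1 + 0 = 1  — reached the fixed point 1.
1 → 1, so 1 is the first repeated value.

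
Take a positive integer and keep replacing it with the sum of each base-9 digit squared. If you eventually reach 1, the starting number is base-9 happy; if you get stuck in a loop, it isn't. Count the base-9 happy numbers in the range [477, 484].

477: 477 → 89 → 65 → 53 → 89  (repeats 89)
478: 478 → 90 → 2 → 4 → 16 → 50 → 50  (repeats 50)
479: 479 → 93 → 11 → 5 → 25 → 53 → 89 → 65 → 53  (repeats 53)
480: 480 → 98 → 66 → 58 → 52 → 74 → 68 → 74  (repeats 74)
481: 481 → 105 → 41 → 41  (repeats 41)
482: 482 → 114 → 46 → 26 → 68 → 74 → 68  (repeats 68)
483: 483 → 125 → 81 → 1  (reaches 1)
484: 484 → 138 → 46 → 26 → 68 → 74 → 68  (repeats 68)
base-9 happy: 483

1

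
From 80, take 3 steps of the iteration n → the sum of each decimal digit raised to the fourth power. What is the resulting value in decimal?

80 → 8⁴ + 0⁴ = 4096 + 0 = 4096
4096 → 4⁴ + 0⁴ + 9⁴ + 6⁴ = 256 + 0 + 6561 + 1296 = 8113
8113 → 8⁴ + 1⁴ + 1⁴ + 3⁴ = 4096 + 1 + 1 + 81 = 4179

4179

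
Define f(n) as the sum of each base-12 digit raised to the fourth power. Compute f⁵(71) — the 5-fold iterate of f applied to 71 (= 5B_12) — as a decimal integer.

418

71 = (5,11)_12 → 15266
15266 = (8,10,0,2)_12 → 14112
14112 = (8,2,0,0)_12 → 4112
4112 = (2,4,6,8)_12 → 5664
5664 = (3,3,4,0)_12 → 418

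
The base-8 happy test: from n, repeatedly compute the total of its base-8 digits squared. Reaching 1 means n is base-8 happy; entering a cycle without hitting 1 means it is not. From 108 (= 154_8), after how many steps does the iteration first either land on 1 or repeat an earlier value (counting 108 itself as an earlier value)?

108 = (1,5,4)_8 → 1² + 5² + 4² = 1 + 25 + 16 = 42
42 = (5,2)_8 → 5² + 2² = 25 + 4 = 29
29 = (3,5)_8 → 3² + 5² = 9 + 25 = 34
34 = (4,2)_8 → 4² + 2² = 16 + 4 = 20
20 = (2,4)_8 → 2² + 4² = 4 + 16 = 20  — 20 repeats.
That took 5 steps.

5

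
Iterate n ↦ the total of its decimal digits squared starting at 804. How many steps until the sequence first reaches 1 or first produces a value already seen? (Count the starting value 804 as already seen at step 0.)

804 → 8² + 0² + 4² = 64 + 0 + 16 = 80
80 → 8² + 0² = 64 + 0 = 64
64 → 6² + 4² = 36 + 16 = 52
52 → 5² + 2² = 25 + 4 = 29
29 → 2² + 9² = 4 + 81 = 85
85 → 8² + 5² = 64 + 25 = 89
89 → 8² + 9² = 64 + 81 = 145
145 → 1² + 4² + 5² = 1 + 16 + 25 = 42
42 → 4² + 2² = 16 + 4 = 20
20 → 2² + 0² = 4 + 0 = 4
4 → 4² = 16
16 → 1² + 6² = 1 + 36 = 37
37 → 3² + 7² = 9 + 49 = 58
58 → 5² + 8² = 25 + 64 = 89  — 89 repeats.
That took 14 steps.

14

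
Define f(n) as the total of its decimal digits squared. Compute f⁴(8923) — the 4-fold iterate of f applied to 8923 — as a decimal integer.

65

8923 → 158
158 → 90
90 → 81
81 → 65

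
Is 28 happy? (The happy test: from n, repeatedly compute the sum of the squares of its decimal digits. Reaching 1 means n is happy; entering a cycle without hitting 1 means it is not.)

28 → 2² + 8² = 68
68 → 6² + 8² = 100
100 → 1² + 0² + 0² = 1  — reached 1.

happy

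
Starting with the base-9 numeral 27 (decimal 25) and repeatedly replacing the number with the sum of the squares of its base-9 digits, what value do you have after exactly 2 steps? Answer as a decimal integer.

89

25 = (2,7)_9 → 2² + 7² = 53
53 = (5,8)_9 → 5² + 8² = 89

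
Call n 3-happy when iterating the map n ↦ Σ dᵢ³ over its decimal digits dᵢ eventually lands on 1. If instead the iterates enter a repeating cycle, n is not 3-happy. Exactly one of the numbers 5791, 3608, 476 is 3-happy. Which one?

5791

5791: 5791 → 1198 → 1243 → 100 → 1  — reaches 1 (3-happy)
3608: 3608 → 755 → 593 → 881 → 1025 → 134 → 92 → 737 → 713 → 371 → 371  — repeats 371 (not 3-happy)
476: 476 → 623 → 251 → 134 → 92 → 737 → 713 → 371 → 371  — repeats 371 (not 3-happy)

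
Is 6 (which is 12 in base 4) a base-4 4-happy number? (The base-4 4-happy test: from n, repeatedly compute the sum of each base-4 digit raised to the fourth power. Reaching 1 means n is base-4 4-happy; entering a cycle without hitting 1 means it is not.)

6 = (1,2)_4 → 1⁴ + 2⁴ = 17
17 = (1,0,1)_4 → 1⁴ + 0⁴ + 1⁴ = 2
2 = (2)_4 → 2⁴ = 16
16 = (1,0,0)_4 → 1⁴ + 0⁴ + 0⁴ = 1  — reached 1.

base-4 4-happy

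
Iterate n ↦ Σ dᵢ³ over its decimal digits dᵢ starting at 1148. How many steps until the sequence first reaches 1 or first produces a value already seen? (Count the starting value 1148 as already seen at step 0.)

6

1148 → 1³ + 1³ + 4³ + 8³ = 1 + 1 + 64 + 512 = 578
578 → 5³ + 7³ + 8³ = 125 + 343 + 512 = 980
980 → 9³ + 8³ + 0³ = 729 + 512 + 0 = 1241
1241 → 1³ + 2³ + 4³ + 1³ = 1 + 8 + 64 + 1 = 74
74 → 7³ + 4³ = 343 + 64 = 407
407 → 4³ + 0³ + 7³ = 64 + 0 + 343 = 407  — 407 repeats.
That took 6 steps.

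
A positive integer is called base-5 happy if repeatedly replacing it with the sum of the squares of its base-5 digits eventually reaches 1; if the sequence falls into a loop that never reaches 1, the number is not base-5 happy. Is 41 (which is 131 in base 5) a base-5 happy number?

41 = (1,3,1)_5 → 1² + 3² + 1² = 11
11 = (2,1)_5 → 2² + 1² = 5
5 = (1,0)_5 → 1² + 0² = 1  — reached 1.

base-5 happy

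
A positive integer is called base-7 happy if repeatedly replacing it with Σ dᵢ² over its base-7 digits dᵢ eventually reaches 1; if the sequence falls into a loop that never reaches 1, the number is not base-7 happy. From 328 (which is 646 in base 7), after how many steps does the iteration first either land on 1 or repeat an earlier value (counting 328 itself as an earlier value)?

328 = (6,4,6)_7 → 6² + 4² + 6² = 36 + 16 + 36 = 88
88 = (1,5,4)_7 → 1² + 5² + 4² = 1 + 25 + 16 = 42
42 = (6,0)_7 → 6² + 0² = 36 + 0 = 36
36 = (5,1)_7 → 5² + 1² = 25 + 1 = 26
26 = (3,5)_7 → 3² + 5² = 9 + 25 = 34
34 = (4,6)_7 → 4² + 6² = 16 + 36 = 52
52 = (1,0,3)_7 → 1² + 0² + 3² = 1 + 0 + 9 = 10
10 = (1,3)_7 → 1² + 3² = 1 + 9 = 10  — 10 repeats.
That took 8 steps.

8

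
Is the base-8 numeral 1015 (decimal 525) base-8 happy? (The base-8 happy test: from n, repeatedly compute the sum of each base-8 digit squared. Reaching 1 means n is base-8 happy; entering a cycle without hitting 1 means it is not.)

base-8 happy

525 = (1,0,1,5)_8 → 1² + 0² + 1² + 5² = 27
27 = (3,3)_8 → 3² + 3² = 18
18 = (2,2)_8 → 2² + 2² = 8
8 = (1,0)_8 → 1² + 0² = 1  — reached 1.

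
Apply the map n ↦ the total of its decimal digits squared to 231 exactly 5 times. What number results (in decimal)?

29

231 → 2² + 3² + 1² = 14
14 → 1² + 4² = 17
17 → 1² + 7² = 50
50 → 5² + 0² = 25
25 → 2² + 5² = 29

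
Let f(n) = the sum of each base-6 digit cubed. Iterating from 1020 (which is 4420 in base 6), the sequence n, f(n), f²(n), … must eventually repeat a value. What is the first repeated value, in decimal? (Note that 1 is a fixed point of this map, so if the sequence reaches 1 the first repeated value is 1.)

190

1020 = (4,4,2,0)_6 → 4³ + 4³ + 2³ + 0³ = 64 + 64 + 8 + 0 = 136
136 = (3,4,4)_6 → 3³ + 4³ + 4³ = 27 + 64 + 64 = 155
155 = (4,1,5)_6 → 4³ + 1³ + 5³ = 64 + 1 + 125 = 190
190 = (5,1,4)_6 → 5³ + 1³ + 4³ = 125 + 1 + 64 = 190  — 190 already appeared earlier.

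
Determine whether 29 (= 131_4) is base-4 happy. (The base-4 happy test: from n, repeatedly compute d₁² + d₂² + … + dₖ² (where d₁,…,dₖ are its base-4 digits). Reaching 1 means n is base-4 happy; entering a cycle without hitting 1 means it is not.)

base-4 happy

29 = (1,3,1)_4 → 1² + 3² + 1² = 11
11 = (2,3)_4 → 2² + 3² = 13
13 = (3,1)_4 → 3² + 1² = 10
10 = (2,2)_4 → 2² + 2² = 8
8 = (2,0)_4 → 2² + 0² = 4
4 = (1,0)_4 → 1² + 0² = 1  — reached 1.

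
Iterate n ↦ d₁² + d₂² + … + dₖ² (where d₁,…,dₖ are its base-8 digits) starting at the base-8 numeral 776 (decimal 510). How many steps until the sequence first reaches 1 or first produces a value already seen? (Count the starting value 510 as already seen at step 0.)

6

510 = (7,7,6)_8 → 134
134 = (2,0,6)_8 → 40
40 = (5,0)_8 → 25
25 = (3,1)_8 → 10
10 = (1,2)_8 → 5
5 = (5)_8 → 25  — 25 repeats.
That took 6 steps.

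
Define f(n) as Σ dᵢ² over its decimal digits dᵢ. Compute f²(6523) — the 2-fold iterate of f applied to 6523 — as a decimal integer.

6523 → 6² + 5² + 2² + 3² = 74
74 → 7² + 4² = 65

65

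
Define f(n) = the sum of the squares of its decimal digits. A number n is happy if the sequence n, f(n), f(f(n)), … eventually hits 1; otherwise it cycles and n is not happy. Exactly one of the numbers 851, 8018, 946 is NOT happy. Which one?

851

851: 851 → 90 → 81 → 65 → 61 → 37 → 58 → 89 → 145 → 42 → 20 → 4 → 16 → 37  — repeats 37 (not happy)
8018: 8018 → 129 → 86 → 100 → 1  — reaches 1 (happy)
946: 946 → 133 → 19 → 82 → 68 → 100 → 1  — reaches 1 (happy)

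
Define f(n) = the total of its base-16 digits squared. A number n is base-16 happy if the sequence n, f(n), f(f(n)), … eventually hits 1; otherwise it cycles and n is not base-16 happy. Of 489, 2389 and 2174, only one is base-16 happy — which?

489

489: 489 → 278 → 38 → 40 → 68 → 32 → 4 → 16 → 1  — reaches 1 (base-16 happy)
2389: 2389 → 131 → 73 → 97 → 37 → 29 → 170 → 200 → 208 → 169 → 181 → 146 → 85 → 50 → 13 → 169  — repeats 169 (not base-16 happy)
2174: 2174 → 309 → 35 → 13 → 169 → 181 → 146 → 85 → 50 → 13  — repeats 13 (not base-16 happy)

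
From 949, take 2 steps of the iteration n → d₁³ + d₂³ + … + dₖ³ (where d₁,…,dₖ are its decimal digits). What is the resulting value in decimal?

142

949 → 9³ + 4³ + 9³ = 1522
1522 → 1³ + 5³ + 2³ + 2³ = 142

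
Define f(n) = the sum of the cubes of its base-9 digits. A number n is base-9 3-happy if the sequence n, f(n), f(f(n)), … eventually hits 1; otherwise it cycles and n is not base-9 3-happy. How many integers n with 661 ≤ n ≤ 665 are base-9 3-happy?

2

661: 661 → 577 → 345 → 99 → 9 → 1  (reaches 1)
662: 662 → 638 → 1198 → 470 → 476 → 980 → 540 → 432 → 152 → 856 → 128 → 134 → 638  (repeats 638)
663: 663 → 729 → 1  (reaches 1)
664: 664 → 856 → 128 → 134 → 638 → 1198 → 470 → 476 → 980 → 540 → 432 → 152 → 856  (repeats 856)
665: 665 → 1025 → 665  (repeats 665)
base-9 3-happy: 661, 663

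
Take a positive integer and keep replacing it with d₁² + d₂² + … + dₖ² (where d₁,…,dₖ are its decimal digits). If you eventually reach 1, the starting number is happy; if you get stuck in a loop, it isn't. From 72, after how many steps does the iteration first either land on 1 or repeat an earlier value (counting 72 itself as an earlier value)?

72 → 7² + 2² = 49 + 4 = 53
53 → 5² + 3² = 25 + 9 = 34
34 → 3² + 4² = 9 + 16 = 25
25 → 2² + 5² = 4 + 25 = 29
29 → 2² + 9² = 4 + 81 = 85
85 → 8² + 5² = 64 + 25 = 89
89 → 8² + 9² = 64 + 81 = 145
145 → 1² + 4² + 5² = 1 + 16 + 25 = 42
42 → 4² + 2² = 16 + 4 = 20
20 → 2² + 0² = 4 + 0 = 4
4 → 4² = 16
16 → 1² + 6² = 1 + 36 = 37
37 → 3² + 7² = 9 + 49 = 58
58 → 5² + 8² = 25 + 64 = 89  — 89 repeats.
That took 14 steps.

14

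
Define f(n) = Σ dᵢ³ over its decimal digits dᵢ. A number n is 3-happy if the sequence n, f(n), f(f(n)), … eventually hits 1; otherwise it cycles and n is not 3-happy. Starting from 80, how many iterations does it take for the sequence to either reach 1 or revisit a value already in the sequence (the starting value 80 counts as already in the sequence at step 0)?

7

80 → 8³ + 0³ = 512
512 → 5³ + 1³ + 2³ = 134
134 → 1³ + 3³ + 4³ = 92
92 → 9³ + 2³ = 737
737 → 7³ + 3³ + 7³ = 713
713 → 7³ + 1³ + 3³ = 371
371 → 3³ + 7³ + 1³ = 371  — 371 repeats.
That took 7 steps.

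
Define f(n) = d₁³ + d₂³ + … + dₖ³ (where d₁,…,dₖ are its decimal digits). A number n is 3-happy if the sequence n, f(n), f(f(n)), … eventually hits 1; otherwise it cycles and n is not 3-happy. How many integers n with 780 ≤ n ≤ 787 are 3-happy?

780: 780 → 855 → 762 → 567 → 684 → 792 → 1080 → 513 → 153 → 153  (repeats 153)
781: 781 → 856 → 853 → 664 → 496 → 1009 → 730 → 370 → 370  (repeats 370)
782: 782 → 863 → 755 → 593 → 881 → 1025 → 134 → 92 → 737 → 713 → 371 → 371  (repeats 371)
783: 783 → 882 → 1032 → 36 → 243 → 99 → 1458 → 702 → 351 → 153 → 153  (repeats 153)
784: 784 → 919 → 1459 → 919  (repeats 919)
785: 785 → 980 → 1241 → 74 → 407 → 407  (repeats 407)
786: 786 → 1071 → 345 → 216 → 225 → 141 → 66 → 432 → 99 → 1458 → 702 → 351 → 153 → 153  (repeats 153)
787: 787 → 1198 → 1243 → 100 → 1  (reaches 1)
3-happy: 787

1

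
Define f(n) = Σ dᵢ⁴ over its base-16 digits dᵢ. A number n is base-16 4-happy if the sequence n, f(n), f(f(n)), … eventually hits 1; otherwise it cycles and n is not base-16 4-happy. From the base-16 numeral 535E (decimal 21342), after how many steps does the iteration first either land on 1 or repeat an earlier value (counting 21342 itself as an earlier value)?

13

21342 = (5,3,5,14)_16 → 5⁴ + 3⁴ + 5⁴ + 14⁴ = 39747
39747 = (9,11,4,3)_16 → 9⁴ + 11⁴ + 4⁴ + 3⁴ = 21539
21539 = (5,4,2,3)_16 → 5⁴ + 4⁴ + 2⁴ + 3⁴ = 978
978 = (3,13,2)_16 → 3⁴ + 13⁴ + 2⁴ = 28658
28658 = (6,15,15,2)_16 → 6⁴ + 15⁴ + 15⁴ + 2⁴ = 102562
102562 = (1,9,0,10,2)_16 → 1⁴ + 9⁴ + 0⁴ + 10⁴ + 2⁴ = 16578
16578 = (4,0,12,2)_16 → 4⁴ + 0⁴ + 12⁴ + 2⁴ = 21008
21008 = (5,2,1,0)_16 → 5⁴ + 2⁴ + 1⁴ + 0⁴ = 642
642 = (2,8,2)_16 → 2⁴ + 8⁴ + 2⁴ = 4128
4128 = (1,0,2,0)_16 → 1⁴ + 0⁴ + 2⁴ + 0⁴ = 17
17 = (1,1)_16 → 1⁴ + 1⁴ = 2
2 = (2)_16 → 2⁴ = 16
16 = (1,0)_16 → 1⁴ + 0⁴ = 1  — reached 1.
That took 13 steps.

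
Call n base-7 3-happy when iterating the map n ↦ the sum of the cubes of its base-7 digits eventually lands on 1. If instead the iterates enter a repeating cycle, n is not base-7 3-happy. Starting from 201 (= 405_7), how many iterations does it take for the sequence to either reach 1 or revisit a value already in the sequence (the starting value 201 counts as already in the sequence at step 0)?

201 = (4,0,5)_7 → 189
189 = (3,6,0)_7 → 243
243 = (4,6,5)_7 → 405
405 = (1,1,1,6)_7 → 219
219 = (4,3,2)_7 → 99
99 = (2,0,1)_7 → 9
9 = (1,2)_7 → 9  — 9 repeats.
That took 7 steps.

7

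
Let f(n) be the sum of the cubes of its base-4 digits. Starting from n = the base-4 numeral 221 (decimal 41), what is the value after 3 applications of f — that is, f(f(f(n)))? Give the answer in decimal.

8

41 = (2,2,1)_4 → 2³ + 2³ + 1³ = 8 + 8 + 1 = 17
17 = (1,0,1)_4 → 1³ + 0³ + 1³ = 1 + 0 + 1 = 2
2 = (2)_4 → 2³ = 8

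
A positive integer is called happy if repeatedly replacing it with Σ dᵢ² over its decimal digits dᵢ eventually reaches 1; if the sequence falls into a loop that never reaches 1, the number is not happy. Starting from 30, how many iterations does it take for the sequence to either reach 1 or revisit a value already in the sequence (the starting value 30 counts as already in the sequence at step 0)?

13

30 → 3² + 0² = 9 + 0 = 9
9 → 9² = 81
81 → 8² + 1² = 64 + 1 = 65
65 → 6² + 5² = 36 + 25 = 61
61 → 6² + 1² = 36 + 1 = 37
37 → 3² + 7² = 9 + 49 = 58
58 → 5² + 8² = 25 + 64 = 89
89 → 8² + 9² = 64 + 81 = 145
145 → 1² + 4² + 5² = 1 + 16 + 25 = 42
42 → 4² + 2² = 16 + 4 = 20
20 → 2² + 0² = 4 + 0 = 4
4 → 4² = 16
16 → 1² + 6² = 1 + 36 = 37  — 37 repeats.
That took 13 steps.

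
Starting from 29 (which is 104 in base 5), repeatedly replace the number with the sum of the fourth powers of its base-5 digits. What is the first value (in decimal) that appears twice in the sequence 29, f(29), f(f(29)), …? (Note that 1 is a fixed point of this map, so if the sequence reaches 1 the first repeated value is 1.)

593

29 = (1,0,4)_5 → 1⁴ + 0⁴ + 4⁴ = 1 + 0 + 256 = 257
257 = (2,0,1,2)_5 → 2⁴ + 0⁴ + 1⁴ + 2⁴ = 16 + 0 + 1 + 16 = 33
33 = (1,1,3)_5 → 1⁴ + 1⁴ + 3⁴ = 1 + 1 + 81 = 83
83 = (3,1,3)_5 → 3⁴ + 1⁴ + 3⁴ = 81 + 1 + 81 = 163
163 = (1,1,2,3)_5 → 1⁴ + 1⁴ + 2⁴ + 3⁴ = 1 + 1 + 16 + 81 = 99
99 = (3,4,4)_5 → 3⁴ + 4⁴ + 4⁴ = 81 + 256 + 256 = 593
593 = (4,3,3,3)_5 → 4⁴ + 3⁴ + 3⁴ + 3⁴ = 256 + 81 + 81 + 81 = 499
499 = (3,4,4,4)_5 → 3⁴ + 4⁴ + 4⁴ + 4⁴ = 81 + 256 + 256 + 256 = 849
849 = (1,1,3,4,4)_5 → 1⁴ + 1⁴ + 3⁴ + 4⁴ + 4⁴ = 1 + 1 + 81 + 256 + 256 = 595
595 = (4,3,4,0)_5 → 4⁴ + 3⁴ + 4⁴ + 0⁴ = 256 + 81 + 256 + 0 = 593  — 593 already appeared earlier.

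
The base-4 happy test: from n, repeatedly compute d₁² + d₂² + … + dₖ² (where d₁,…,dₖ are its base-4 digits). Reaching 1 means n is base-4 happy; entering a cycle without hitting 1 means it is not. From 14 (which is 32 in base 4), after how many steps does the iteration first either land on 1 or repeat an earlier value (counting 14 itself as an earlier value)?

14 = (3,2)_4 → 3² + 2² = 13
13 = (3,1)_4 → 3² + 1² = 10
10 = (2,2)_4 → 2² + 2² = 8
8 = (2,0)_4 → 2² + 0² = 4
4 = (1,0)_4 → 1² + 0² = 1  — reached 1.
That took 5 steps.

5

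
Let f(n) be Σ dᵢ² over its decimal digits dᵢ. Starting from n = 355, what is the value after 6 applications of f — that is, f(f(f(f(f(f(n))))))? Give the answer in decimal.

145

355 → 3² + 5² + 5² = 59
59 → 5² + 9² = 106
106 → 1² + 0² + 6² = 37
37 → 3² + 7² = 58
58 → 5² + 8² = 89
89 → 8² + 9² = 145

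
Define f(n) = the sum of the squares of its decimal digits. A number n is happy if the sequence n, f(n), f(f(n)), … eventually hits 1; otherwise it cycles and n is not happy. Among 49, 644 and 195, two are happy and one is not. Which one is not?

49: 49 → 97 → 130 → 10 → 1  — reaches 1 (happy)
644: 644 → 68 → 100 → 1  — reaches 1 (happy)
195: 195 → 107 → 50 → 25 → 29 → 85 → 89 → 145 → 42 → 20 → 4 → 16 → 37 → 58 → 89  — repeats 89 (not happy)

195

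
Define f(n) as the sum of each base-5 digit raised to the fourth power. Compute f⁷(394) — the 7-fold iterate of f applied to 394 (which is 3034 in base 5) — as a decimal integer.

394 = (3,0,3,4)_5 → 3⁴ + 0⁴ + 3⁴ + 4⁴ = 81 + 0 + 81 + 256 = 418
418 = (3,1,3,3)_5 → 3⁴ + 1⁴ + 3⁴ + 3⁴ = 81 + 1 + 81 + 81 = 244
244 = (1,4,3,4)_5 → 1⁴ + 4⁴ + 3⁴ + 4⁴ = 1 + 256 + 81 + 256 = 594
594 = (4,3,3,4)_5 → 4⁴ + 3⁴ + 3⁴ + 4⁴ = 256 + 81 + 81 + 256 = 674
674 = (1,0,1,4,4)_5 → 1⁴ + 0⁴ + 1⁴ + 4⁴ + 4⁴ = 1 + 0 + 1 + 256 + 256 = 514
514 = (4,0,2,4)_5 → 4⁴ + 0⁴ + 2⁴ + 4⁴ = 256 + 0 + 16 + 256 = 528
528 = (4,1,0,3)_5 → 4⁴ + 1⁴ + 0⁴ + 3⁴ = 256 + 1 + 0 + 81 = 338

338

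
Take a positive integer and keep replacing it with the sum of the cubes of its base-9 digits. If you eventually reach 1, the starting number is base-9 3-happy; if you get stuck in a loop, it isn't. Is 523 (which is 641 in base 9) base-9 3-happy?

base-9 3-happy

523 = (6,4,1)_9 → 6³ + 4³ + 1³ = 216 + 64 + 1 = 281
281 = (3,4,2)_9 → 3³ + 4³ + 2³ = 27 + 64 + 8 = 99
99 = (1,2,0)_9 → 1³ + 2³ + 0³ = 1 + 8 + 0 = 9
9 = (1,0)_9 → 1³ + 0³ = 1 + 0 = 1  — reached 1.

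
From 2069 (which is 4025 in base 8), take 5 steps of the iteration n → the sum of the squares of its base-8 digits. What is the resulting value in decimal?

2069 = (4,0,2,5)_8 → 4² + 0² + 2² + 5² = 16 + 0 + 4 + 25 = 45
45 = (5,5)_8 → 5² + 5² = 25 + 25 = 50
50 = (6,2)_8 → 6² + 2² = 36 + 4 = 40
40 = (5,0)_8 → 5² + 0² = 25 + 0 = 25
25 = (3,1)_8 → 3² + 1² = 9 + 1 = 10

10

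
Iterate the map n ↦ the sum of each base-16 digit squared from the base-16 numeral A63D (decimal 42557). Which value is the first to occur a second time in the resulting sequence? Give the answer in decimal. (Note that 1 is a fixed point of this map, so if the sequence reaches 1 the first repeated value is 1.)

1

42557 = (10,6,3,13)_16 → 10² + 6² + 3² + 13² = 100 + 36 + 9 + 169 = 314
314 = (1,3,10)_16 → 1² + 3² + 10² = 1 + 9 + 100 = 110
110 = (6,14)_16 → 6² + 14² = 36 + 196 = 232
232 = (14,8)_16 → 14² + 8² = 196 + 64 = 260
260 = (1,0,4)_16 → 1² + 0² + 4² = 1 + 0 + 16 = 17
17 = (1,1)_16 → 1² + 1² = 1 + 1 = 2
2 = (2)_16 → 2² = 4
4 = (4)_16 → 4² = 16
16 = (1,0)_16 → 1² + 0² = 1 + 0 = 1  — reached the fixed point 1.
1 → 1, so 1 is the first repeated value.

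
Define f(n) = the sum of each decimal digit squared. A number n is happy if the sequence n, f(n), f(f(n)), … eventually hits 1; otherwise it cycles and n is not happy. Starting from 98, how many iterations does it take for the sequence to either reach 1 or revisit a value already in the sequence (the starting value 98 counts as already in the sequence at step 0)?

9

98 → 9² + 8² = 81 + 64 = 145
145 → 1² + 4² + 5² = 1 + 16 + 25 = 42
42 → 4² + 2² = 16 + 4 = 20
20 → 2² + 0² = 4 + 0 = 4
4 → 4² = 16
16 → 1² + 6² = 1 + 36 = 37
37 → 3² + 7² = 9 + 49 = 58
58 → 5² + 8² = 25 + 64 = 89
89 → 8² + 9² = 64 + 81 = 145  — 145 repeats.
That took 9 steps.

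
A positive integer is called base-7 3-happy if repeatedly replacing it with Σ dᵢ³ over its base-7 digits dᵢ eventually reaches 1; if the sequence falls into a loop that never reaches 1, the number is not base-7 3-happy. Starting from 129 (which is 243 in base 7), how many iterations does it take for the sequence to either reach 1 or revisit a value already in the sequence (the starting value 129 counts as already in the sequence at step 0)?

3

129 = (2,4,3)_7 → 99
99 = (2,0,1)_7 → 9
9 = (1,2)_7 → 9  — 9 repeats.
That took 3 steps.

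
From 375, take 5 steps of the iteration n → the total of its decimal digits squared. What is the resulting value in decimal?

145

375 → 83
83 → 73
73 → 58
58 → 89
89 → 145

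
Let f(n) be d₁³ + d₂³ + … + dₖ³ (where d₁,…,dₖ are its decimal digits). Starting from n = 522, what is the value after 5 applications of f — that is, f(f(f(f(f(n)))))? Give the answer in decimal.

522 → 141
141 → 66
66 → 432
432 → 99
99 → 1458

1458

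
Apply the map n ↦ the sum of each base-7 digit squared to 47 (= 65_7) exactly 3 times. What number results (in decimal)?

47 = (6,5)_7 → 6² + 5² = 61
61 = (1,1,5)_7 → 1² + 1² + 5² = 27
27 = (3,6)_7 → 3² + 6² = 45

45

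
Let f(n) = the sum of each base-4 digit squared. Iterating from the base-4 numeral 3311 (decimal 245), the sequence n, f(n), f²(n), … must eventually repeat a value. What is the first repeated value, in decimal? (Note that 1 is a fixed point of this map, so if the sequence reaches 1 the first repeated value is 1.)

1

245 = (3,3,1,1)_4 → 3² + 3² + 1² + 1² = 9 + 9 + 1 + 1 = 20
20 = (1,1,0)_4 → 1² + 1² + 0² = 1 + 1 + 0 = 2
2 = (2)_4 → 2² = 4
4 = (1,0)_4 → 1² + 0² = 1 + 0 = 1  — reached the fixed point 1.
1 → 1, so 1 is the first repeated value.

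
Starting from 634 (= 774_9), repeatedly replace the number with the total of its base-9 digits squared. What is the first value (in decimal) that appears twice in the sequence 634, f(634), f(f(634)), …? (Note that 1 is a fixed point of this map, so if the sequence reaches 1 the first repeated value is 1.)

68

634 = (7,7,4)_9 → 7² + 7² + 4² = 114
114 = (1,3,6)_9 → 1² + 3² + 6² = 46
46 = (5,1)_9 → 5² + 1² = 26
26 = (2,8)_9 → 2² + 8² = 68
68 = (7,5)_9 → 7² + 5² = 74
74 = (8,2)_9 → 8² + 2² = 68  — 68 already appeared earlier.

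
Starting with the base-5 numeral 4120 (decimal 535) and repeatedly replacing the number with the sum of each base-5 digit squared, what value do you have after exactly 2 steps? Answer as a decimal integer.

17

535 = (4,1,2,0)_5 → 4² + 1² + 2² + 0² = 21
21 = (4,1)_5 → 4² + 1² = 17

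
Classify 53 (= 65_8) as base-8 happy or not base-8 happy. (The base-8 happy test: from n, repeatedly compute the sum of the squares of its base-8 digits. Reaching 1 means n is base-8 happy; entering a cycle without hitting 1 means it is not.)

not base-8 happy

53 = (6,5)_8 → 6² + 5² = 61
61 = (7,5)_8 → 7² + 5² = 74
74 = (1,1,2)_8 → 1² + 1² + 2² = 6
6 = (6)_8 → 6² = 36
36 = (4,4)_8 → 4² + 4² = 32
32 = (4,0)_8 → 4² + 0² = 16
16 = (2,0)_8 → 2² + 0² = 4
4 = (4)_8 → 4² = 16  — 16 already seen; the sequence cycles without reaching 1.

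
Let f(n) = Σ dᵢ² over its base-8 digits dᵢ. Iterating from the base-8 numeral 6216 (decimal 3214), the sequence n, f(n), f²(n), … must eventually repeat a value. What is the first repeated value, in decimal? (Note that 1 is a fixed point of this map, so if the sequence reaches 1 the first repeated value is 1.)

1

3214 = (6,2,1,6)_8 → 6² + 2² + 1² + 6² = 77
77 = (1,1,5)_8 → 1² + 1² + 5² = 27
27 = (3,3)_8 → 3² + 3² = 18
18 = (2,2)_8 → 2² + 2² = 8
8 = (1,0)_8 → 1² + 0² = 1  — reached the fixed point 1.
1 → 1, so 1 is the first repeated value.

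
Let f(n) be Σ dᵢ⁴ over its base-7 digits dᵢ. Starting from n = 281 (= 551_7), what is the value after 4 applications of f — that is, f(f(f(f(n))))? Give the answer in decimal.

2593

281 = (5,5,1)_7 → 1251
1251 = (3,4,3,5)_7 → 1043
1043 = (3,0,2,0)_7 → 97
97 = (1,6,6)_7 → 2593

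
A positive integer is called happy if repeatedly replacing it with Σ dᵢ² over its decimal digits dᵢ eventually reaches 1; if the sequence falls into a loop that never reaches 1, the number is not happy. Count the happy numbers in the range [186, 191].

2

186: 186 → 101 → 2 → 4 → 16 → 37 → 58 → 89 → 145 → 42 → 20 → 4  (repeats 4)
187: 187 → 114 → 18 → 65 → 61 → 37 → 58 → 89 → 145 → 42 → 20 → 4 → 16 → 37  (repeats 37)
188: 188 → 129 → 86 → 100 → 1  (reaches 1)
189: 189 → 146 → 53 → 34 → 25 → 29 → 85 → 89 → 145 → 42 → 20 → 4 → 16 → 37 → 58 → 89  (repeats 89)
190: 190 → 82 → 68 → 100 → 1  (reaches 1)
191: 191 → 83 → 73 → 58 → 89 → 145 → 42 → 20 → 4 → 16 → 37 → 58  (repeats 58)
happy: 188, 190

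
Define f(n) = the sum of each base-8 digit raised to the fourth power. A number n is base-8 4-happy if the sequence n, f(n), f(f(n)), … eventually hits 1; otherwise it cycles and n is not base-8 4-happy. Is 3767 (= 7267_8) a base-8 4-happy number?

3767 = (7,2,6,7)_8 → 6114
6114 = (1,3,7,4,2)_8 → 2755
2755 = (5,3,0,3)_8 → 787
787 = (1,4,2,3)_8 → 354
354 = (5,4,2)_8 → 897
897 = (1,6,0,1)_8 → 1298
1298 = (2,4,2,2)_8 → 304
304 = (4,6,0)_8 → 1552
1552 = (3,0,2,0)_8 → 97
97 = (1,4,1)_8 → 258
258 = (4,0,2)_8 → 272
272 = (4,2,0)_8 → 272  — 272 already seen; the sequence cycles without reaching 1.

not base-8 4-happy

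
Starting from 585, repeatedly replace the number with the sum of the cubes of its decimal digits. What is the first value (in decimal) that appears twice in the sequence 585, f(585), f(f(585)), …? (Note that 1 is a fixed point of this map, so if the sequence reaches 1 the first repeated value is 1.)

585 → 5³ + 8³ + 5³ = 125 + 512 + 125 = 762
762 → 7³ + 6³ + 2³ = 343 + 216 + 8 = 567
567 → 5³ + 6³ + 7³ = 125 + 216 + 343 = 684
684 → 6³ + 8³ + 4³ = 216 + 512 + 64 = 792
792 → 7³ + 9³ + 2³ = 343 + 729 + 8 = 1080
1080 → 1³ + 0³ + 8³ + 0³ = 1 + 0 + 512 + 0 = 513
513 → 5³ + 1³ + 3³ = 125 + 1 + 27 = 153
153 → 1³ + 5³ + 3³ = 1 + 125 + 27 = 153  — 153 already appeared earlier.

153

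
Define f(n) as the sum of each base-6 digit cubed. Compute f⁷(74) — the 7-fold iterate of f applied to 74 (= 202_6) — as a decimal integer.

74 = (2,0,2)_6 → 2³ + 0³ + 2³ = 16
16 = (2,4)_6 → 2³ + 4³ = 72
72 = (2,0,0)_6 → 2³ + 0³ + 0³ = 8
8 = (1,2)_6 → 1³ + 2³ = 9
9 = (1,3)_6 → 1³ + 3³ = 28
28 = (4,4)_6 → 4³ + 4³ = 128
128 = (3,3,2)_6 → 3³ + 3³ + 2³ = 62

62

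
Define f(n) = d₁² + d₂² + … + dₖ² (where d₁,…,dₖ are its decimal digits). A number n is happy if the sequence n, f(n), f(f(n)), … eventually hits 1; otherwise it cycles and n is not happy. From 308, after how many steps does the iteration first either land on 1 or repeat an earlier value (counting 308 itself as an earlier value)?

308 → 3² + 0² + 8² = 9 + 0 + 64 = 73
73 → 7² + 3² = 49 + 9 = 58
58 → 5² + 8² = 25 + 64 = 89
89 → 8² + 9² = 64 + 81 = 145
145 → 1² + 4² + 5² = 1 + 16 + 25 = 42
42 → 4² + 2² = 16 + 4 = 20
20 → 2² + 0² = 4 + 0 = 4
4 → 4² = 16
16 → 1² + 6² = 1 + 36 = 37
37 → 3² + 7² = 9 + 49 = 58  — 58 repeats.
That took 10 steps.

10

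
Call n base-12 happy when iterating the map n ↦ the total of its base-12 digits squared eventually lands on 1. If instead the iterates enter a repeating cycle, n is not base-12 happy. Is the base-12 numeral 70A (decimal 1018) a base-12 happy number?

1018 = (7,0,10)_12 → 7² + 0² + 10² = 149
149 = (1,0,5)_12 → 1² + 0² + 5² = 26
26 = (2,2)_12 → 2² + 2² = 8
8 = (8)_12 → 8² = 64
64 = (5,4)_12 → 5² + 4² = 41
41 = (3,5)_12 → 3² + 5² = 34
34 = (2,10)_12 → 2² + 10² = 104
104 = (8,8)_12 → 8² + 8² = 128
128 = (10,8)_12 → 10² + 8² = 164
164 = (1,1,8)_12 → 1² + 1² + 8² = 66
66 = (5,6)_12 → 5² + 6² = 61
61 = (5,1)_12 → 5² + 1² = 26  — 26 already seen; the sequence cycles without reaching 1.

not base-12 happy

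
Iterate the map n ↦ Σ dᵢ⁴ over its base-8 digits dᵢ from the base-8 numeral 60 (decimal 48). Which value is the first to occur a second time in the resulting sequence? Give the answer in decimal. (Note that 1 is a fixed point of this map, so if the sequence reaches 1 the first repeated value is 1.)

48 = (6,0)_8 → 6⁴ + 0⁴ = 1296 + 0 = 1296
1296 = (2,4,2,0)_8 → 2⁴ + 4⁴ + 2⁴ + 0⁴ = 16 + 256 + 16 + 0 = 288
288 = (4,4,0)_8 → 4⁴ + 4⁴ + 0⁴ = 256 + 256 + 0 = 512
512 = (1,0,0,0)_8 → 1⁴ + 0⁴ + 0⁴ + 0⁴ = 1 + 0 + 0 + 0 = 1  — reached the fixed point 1.
1 → 1, so 1 is the first repeated value.

1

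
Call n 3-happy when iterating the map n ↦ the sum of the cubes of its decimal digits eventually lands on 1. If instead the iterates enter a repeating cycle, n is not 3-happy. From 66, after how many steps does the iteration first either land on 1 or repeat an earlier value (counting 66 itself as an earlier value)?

7

66 → 6³ + 6³ = 216 + 216 = 432
432 → 4³ + 3³ + 2³ = 64 + 27 + 8 = 99
99 → 9³ + 9³ = 729 + 729 = 1458
1458 → 1³ + 4³ + 5³ + 8³ = 1 + 64 + 125 + 512 = 702
702 → 7³ + 0³ + 2³ = 343 + 0 + 8 = 351
351 → 3³ + 5³ + 1³ = 27 + 125 + 1 = 153
153 → 1³ + 5³ + 3³ = 1 + 125 + 27 = 153  — 153 repeats.
That took 7 steps.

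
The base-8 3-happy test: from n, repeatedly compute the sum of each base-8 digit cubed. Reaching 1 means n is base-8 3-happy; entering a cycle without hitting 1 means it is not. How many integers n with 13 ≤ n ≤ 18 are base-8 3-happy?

13: 13 → 126 → 560 → 217 → 55 → 559 → 469 → 476 → 434 → 440 → 559  — not base-8 3-happy
14: 14 → 217 → 55 → 559 → 469 → 476 → 434 → 440 → 559  — not base-8 3-happy
15: 15 → 344 → 152 → 35 → 91 → 55 → 559 → 469 → 476 → 434 → 440 → 559  — not base-8 3-happy
16: 16 → 8 → 1  — base-8 3-happy
17: 17 → 9 → 2 → 8 → 1  — base-8 3-happy
18: 18 → 16 → 8 → 1  — base-8 3-happy
base-8 3-happy: 16, 17, 18

3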